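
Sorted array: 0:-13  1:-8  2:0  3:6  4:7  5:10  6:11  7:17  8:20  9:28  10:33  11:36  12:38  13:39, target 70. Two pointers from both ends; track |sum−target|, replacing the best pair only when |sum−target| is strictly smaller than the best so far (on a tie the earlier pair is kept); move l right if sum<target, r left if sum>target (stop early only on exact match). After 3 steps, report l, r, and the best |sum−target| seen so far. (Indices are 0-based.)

l=3, r=13, best |Δ|=31

l=0 r=13: -13+39=26 d=44 *, l++
l=1 r=13: -8+39=31 d=39 *, l++
l=2 r=13: 0+39=39 d=31 *, l++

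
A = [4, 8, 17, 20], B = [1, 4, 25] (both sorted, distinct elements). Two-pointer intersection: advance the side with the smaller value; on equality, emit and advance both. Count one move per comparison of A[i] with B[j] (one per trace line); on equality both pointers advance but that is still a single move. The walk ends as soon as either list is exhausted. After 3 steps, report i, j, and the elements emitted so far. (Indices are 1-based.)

i=3, j=3, emitted=[4]

[i=1,j=1] 4>1 → j++
[i=1,j=2] 4==4 emit → i++,j++
[i=2,j=3] 8<25 → i++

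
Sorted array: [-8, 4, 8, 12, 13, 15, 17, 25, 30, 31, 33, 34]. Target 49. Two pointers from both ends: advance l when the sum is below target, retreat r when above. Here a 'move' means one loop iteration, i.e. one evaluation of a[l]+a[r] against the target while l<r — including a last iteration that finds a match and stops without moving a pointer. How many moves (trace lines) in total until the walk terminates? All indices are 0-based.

6 moves

[0,11] -8+34=26 <49 → l++
[1,11] 4+34=38 <49 → l++
[2,11] 8+34=42 <49 → l++
[3,11] 12+34=46 <49 → l++
[4,11] 13+34=47 <49 → l++
[5,11] 15+34=49 → found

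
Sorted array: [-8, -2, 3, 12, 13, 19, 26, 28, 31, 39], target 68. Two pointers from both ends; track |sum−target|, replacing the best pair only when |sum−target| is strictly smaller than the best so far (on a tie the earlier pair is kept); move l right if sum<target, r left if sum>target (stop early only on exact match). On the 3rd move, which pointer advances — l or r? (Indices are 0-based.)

[0,9] -8+39=31 d=37 * → l++
[1,9] -2+39=37 d=31 * → l++
[2,9] 3+39=42 d=26 * → l++

l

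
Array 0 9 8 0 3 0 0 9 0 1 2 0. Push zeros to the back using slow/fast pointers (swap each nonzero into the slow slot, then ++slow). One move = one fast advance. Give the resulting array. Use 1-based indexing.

slow=1 fast=1: a[fast]=0, fast++
slow=1 fast=2: a[fast]=9≠0 swap→a[1]=9, slow++,fast++
slow=2 fast=3: a[fast]=8≠0 swap→a[2]=8, slow++,fast++
slow=3 fast=4: a[fast]=0, fast++
slow=3 fast=5: a[fast]=3≠0 swap→a[3]=3, slow++,fast++
slow=4 fast=6: a[fast]=0, fast++
slow=4 fast=7: a[fast]=0, fast++
slow=4 fast=8: a[fast]=9≠0 swap→a[4]=9, slow++,fast++
slow=5 fast=9: a[fast]=0, fast++
slow=5 fast=10: a[fast]=1≠0 swap→a[5]=1, slow++,fast++
slow=6 fast=11: a[fast]=2≠0 swap→a[6]=2, slow++,fast++
slow=7 fast=12: a[fast]=0, fast++

[9, 8, 3, 9, 1, 2, 0, 0, 0, 0, 0, 0]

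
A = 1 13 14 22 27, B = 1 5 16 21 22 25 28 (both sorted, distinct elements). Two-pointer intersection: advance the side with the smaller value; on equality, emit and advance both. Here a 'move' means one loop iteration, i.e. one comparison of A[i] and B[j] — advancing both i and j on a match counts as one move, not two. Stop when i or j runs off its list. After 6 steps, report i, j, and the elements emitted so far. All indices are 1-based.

i=1 j=1: 1==1 emit, i++,j++
i=2 j=2: 13>5, j++
i=2 j=3: 13<16, i++
i=3 j=3: 14<16, i++
i=4 j=3: 22>16, j++
i=4 j=4: 22>21, j++

i=4, j=5, emitted=[1]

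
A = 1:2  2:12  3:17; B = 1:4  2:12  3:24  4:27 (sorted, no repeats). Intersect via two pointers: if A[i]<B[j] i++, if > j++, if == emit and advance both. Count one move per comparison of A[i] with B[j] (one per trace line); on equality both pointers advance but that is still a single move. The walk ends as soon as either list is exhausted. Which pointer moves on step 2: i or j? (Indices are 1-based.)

j

i=1 j=1: 2<4, i++
i=2 j=1: 12>4, j++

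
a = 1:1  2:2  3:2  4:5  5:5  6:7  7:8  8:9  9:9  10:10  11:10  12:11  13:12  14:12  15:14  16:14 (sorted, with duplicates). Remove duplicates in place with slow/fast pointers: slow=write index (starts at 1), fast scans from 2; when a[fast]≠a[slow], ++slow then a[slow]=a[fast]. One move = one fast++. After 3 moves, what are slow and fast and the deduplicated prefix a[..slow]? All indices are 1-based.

slow=3, fast=5, prefix=[1, 2, 5]

slow=1 fast=2: a[fast]=2≠a[slow]=1 write a[2]=2, slow++,fast++
slow=2 fast=3: a[fast]=2=a[slow] dup, fast++
slow=2 fast=4: a[fast]=5≠a[slow]=2 write a[3]=5, slow++,fast++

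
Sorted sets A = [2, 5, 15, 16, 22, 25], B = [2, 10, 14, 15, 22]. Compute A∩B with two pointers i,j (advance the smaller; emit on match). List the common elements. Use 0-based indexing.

[i=0,j=0] 2==2 emit → i++,j++
[i=1,j=1] 5<10 → i++
[i=2,j=1] 15>10 → j++
[i=2,j=2] 15>14 → j++
[i=2,j=3] 15==15 emit → i++,j++
[i=3,j=4] 16<22 → i++
[i=4,j=4] 22==22 emit → i++,j++

intersection = [2, 15, 22]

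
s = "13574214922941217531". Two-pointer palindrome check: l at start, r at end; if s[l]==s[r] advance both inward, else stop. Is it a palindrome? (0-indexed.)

l=0 r=19: '1'=='1', l++,r--
l=1 r=18: '3'=='3', l++,r--
l=2 r=17: '5'=='5', l++,r--
l=3 r=16: '7'=='7', l++,r--
l=4 r=15: '4'!='1', stop

not a palindrome (mismatch at 4,15)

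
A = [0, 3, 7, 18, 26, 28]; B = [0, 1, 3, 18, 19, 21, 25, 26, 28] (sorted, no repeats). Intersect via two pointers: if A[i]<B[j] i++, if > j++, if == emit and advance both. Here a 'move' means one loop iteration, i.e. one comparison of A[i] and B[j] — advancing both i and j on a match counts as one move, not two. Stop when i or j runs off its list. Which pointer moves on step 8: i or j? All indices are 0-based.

i=0 j=0: 0==0 emit, i++,j++
i=1 j=1: 3>1, j++
i=1 j=2: 3==3 emit, i++,j++
i=2 j=3: 7<18, i++
i=3 j=3: 18==18 emit, i++,j++
i=4 j=4: 26>19, j++
i=4 j=5: 26>21, j++
i=4 j=6: 26>25, j++

j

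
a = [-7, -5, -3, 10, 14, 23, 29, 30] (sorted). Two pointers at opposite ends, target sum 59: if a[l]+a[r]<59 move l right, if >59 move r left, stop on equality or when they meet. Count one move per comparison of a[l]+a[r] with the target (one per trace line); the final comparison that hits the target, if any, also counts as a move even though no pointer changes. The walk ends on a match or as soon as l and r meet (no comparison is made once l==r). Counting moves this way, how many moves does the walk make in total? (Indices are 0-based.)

7 moves

[0,7] -7+30=23 <59 → l++
[1,7] -5+30=25 <59 → l++
[2,7] -3+30=27 <59 → l++
[3,7] 10+30=40 <59 → l++
[4,7] 14+30=44 <59 → l++
[5,7] 23+30=53 <59 → l++
[6,7] 29+30=59 → found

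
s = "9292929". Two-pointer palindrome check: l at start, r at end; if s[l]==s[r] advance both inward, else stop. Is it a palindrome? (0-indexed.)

palindrome

l=0 r=6: '9'=='9', l++,r--
l=1 r=5: '2'=='2', l++,r--
l=2 r=4: '9'=='9', l++,r--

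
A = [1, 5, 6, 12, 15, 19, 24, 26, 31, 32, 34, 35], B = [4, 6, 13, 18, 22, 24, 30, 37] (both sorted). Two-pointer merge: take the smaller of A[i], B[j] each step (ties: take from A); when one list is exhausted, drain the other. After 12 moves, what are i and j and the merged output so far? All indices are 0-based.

i=0 j=0: A[i]=1<=B[j]=4 take 1, i++
i=1 j=0: A[i]=5>B[j]=4 take 4, j++
i=1 j=1: A[i]=5<=B[j]=6 take 5, i++
i=2 j=1: A[i]=6<=B[j]=6 take 6, i++
i=3 j=1: A[i]=12>B[j]=6 take 6, j++
i=3 j=2: A[i]=12<=B[j]=13 take 12, i++
i=4 j=2: A[i]=15>B[j]=13 take 13, j++
i=4 j=3: A[i]=15<=B[j]=18 take 15, i++
i=5 j=3: A[i]=19>B[j]=18 take 18, j++
i=5 j=4: A[i]=19<=B[j]=22 take 19, i++
i=6 j=4: A[i]=24>B[j]=22 take 22, j++
i=6 j=5: A[i]=24<=B[j]=24 take 24, i++

i=7, j=5, merged so far=[1, 4, 5, 6, 6, 12, 13, 15, 18, 19, 22, 24]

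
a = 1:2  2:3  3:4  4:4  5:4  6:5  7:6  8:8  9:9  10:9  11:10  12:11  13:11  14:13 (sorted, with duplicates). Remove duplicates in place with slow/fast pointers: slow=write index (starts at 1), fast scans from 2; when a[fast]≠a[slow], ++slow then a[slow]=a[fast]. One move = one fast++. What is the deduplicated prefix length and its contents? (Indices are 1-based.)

slow=1 fast=2: a[fast]=3≠a[slow]=2 write a[2]=3, slow++,fast++
slow=2 fast=3: a[fast]=4≠a[slow]=3 write a[3]=4, slow++,fast++
slow=3 fast=4: a[fast]=4=a[slow] dup, fast++
slow=3 fast=5: a[fast]=4=a[slow] dup, fast++
slow=3 fast=6: a[fast]=5≠a[slow]=4 write a[4]=5, slow++,fast++
slow=4 fast=7: a[fast]=6≠a[slow]=5 write a[5]=6, slow++,fast++
slow=5 fast=8: a[fast]=8≠a[slow]=6 write a[6]=8, slow++,fast++
slow=6 fast=9: a[fast]=9≠a[slow]=8 write a[7]=9, slow++,fast++
slow=7 fast=10: a[fast]=9=a[slow] dup, fast++
slow=7 fast=11: a[fast]=10≠a[slow]=9 write a[8]=10, slow++,fast++
slow=8 fast=12: a[fast]=11≠a[slow]=10 write a[9]=11, slow++,fast++
slow=9 fast=13: a[fast]=11=a[slow] dup, fast++
slow=9 fast=14: a[fast]=13≠a[slow]=11 write a[10]=13, slow++,fast++

length 10; prefix = [2, 3, 4, 5, 6, 8, 9, 10, 11, 13]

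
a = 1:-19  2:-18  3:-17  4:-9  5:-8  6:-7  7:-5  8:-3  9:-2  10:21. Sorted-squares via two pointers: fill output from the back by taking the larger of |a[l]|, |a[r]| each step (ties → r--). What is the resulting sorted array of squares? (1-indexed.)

[4, 9, 25, 49, 64, 81, 289, 324, 361, 441]

[1,10] |-19|<=|21| out[10]=441 → r--
[1,9] |-19|>|-2| out[9]=361 → l++
[2,9] |-18|>|-2| out[8]=324 → l++
[3,9] |-17|>|-2| out[7]=289 → l++
[4,9] |-9|>|-2| out[6]=81 → l++
[5,9] |-8|>|-2| out[5]=64 → l++
[6,9] |-7|>|-2| out[4]=49 → l++
[7,9] |-5|>|-2| out[3]=25 → l++
[8,9] |-3|>|-2| out[2]=9 → l++
[9,9] |-2|<=|-2| out[1]=4 → r--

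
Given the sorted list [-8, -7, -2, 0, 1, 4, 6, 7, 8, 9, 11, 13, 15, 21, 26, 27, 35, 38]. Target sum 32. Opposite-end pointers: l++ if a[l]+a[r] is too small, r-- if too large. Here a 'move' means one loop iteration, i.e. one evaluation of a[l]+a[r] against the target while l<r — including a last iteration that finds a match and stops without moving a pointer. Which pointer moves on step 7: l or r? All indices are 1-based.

l=1 r=18: -8+38=30 <32, l++
l=2 r=18: -7+38=31 <32, l++
l=3 r=18: -2+38=36 >32, r--
l=3 r=17: -2+35=33 >32, r--
l=3 r=16: -2+27=25 <32, l++
l=4 r=16: 0+27=27 <32, l++
l=5 r=16: 1+27=28 <32, l++

l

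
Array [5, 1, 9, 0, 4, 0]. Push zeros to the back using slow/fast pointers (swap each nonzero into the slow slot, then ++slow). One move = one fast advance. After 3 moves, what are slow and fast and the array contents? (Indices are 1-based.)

slow=4, fast=4, a=[5, 1, 9, 0, 4, 0]

(s=1,f=1) a[fast]=5≠0 swap→a[1]=5 → slow++,fast++
(s=2,f=2) a[fast]=1≠0 swap→a[2]=1 → slow++,fast++
(s=3,f=3) a[fast]=9≠0 swap→a[3]=9 → slow++,fast++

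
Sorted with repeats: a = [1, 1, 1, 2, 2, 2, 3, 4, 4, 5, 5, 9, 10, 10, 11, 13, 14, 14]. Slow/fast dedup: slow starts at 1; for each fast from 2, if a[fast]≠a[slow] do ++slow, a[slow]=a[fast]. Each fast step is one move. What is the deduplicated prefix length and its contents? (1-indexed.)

(s=1,f=2) a[fast]=1=a[slow] dup → fast++
(s=1,f=3) a[fast]=1=a[slow] dup → fast++
(s=1,f=4) a[fast]=2≠a[slow]=1 write a[2]=2 → slow++,fast++
(s=2,f=5) a[fast]=2=a[slow] dup → fast++
(s=2,f=6) a[fast]=2=a[slow] dup → fast++
(s=2,f=7) a[fast]=3≠a[slow]=2 write a[3]=3 → slow++,fast++
(s=3,f=8) a[fast]=4≠a[slow]=3 write a[4]=4 → slow++,fast++
(s=4,f=9) a[fast]=4=a[slow] dup → fast++
(s=4,f=10) a[fast]=5≠a[slow]=4 write a[5]=5 → slow++,fast++
(s=5,f=11) a[fast]=5=a[slow] dup → fast++
(s=5,f=12) a[fast]=9≠a[slow]=5 write a[6]=9 → slow++,fast++
(s=6,f=13) a[fast]=10≠a[slow]=9 write a[7]=10 → slow++,fast++
(s=7,f=14) a[fast]=10=a[slow] dup → fast++
(s=7,f=15) a[fast]=11≠a[slow]=10 write a[8]=11 → slow++,fast++
(s=8,f=16) a[fast]=13≠a[slow]=11 write a[9]=13 → slow++,fast++
(s=9,f=17) a[fast]=14≠a[slow]=13 write a[10]=14 → slow++,fast++
(s=10,f=18) a[fast]=14=a[slow] dup → fast++

length 10; prefix = [1, 2, 3, 4, 5, 9, 10, 11, 13, 14]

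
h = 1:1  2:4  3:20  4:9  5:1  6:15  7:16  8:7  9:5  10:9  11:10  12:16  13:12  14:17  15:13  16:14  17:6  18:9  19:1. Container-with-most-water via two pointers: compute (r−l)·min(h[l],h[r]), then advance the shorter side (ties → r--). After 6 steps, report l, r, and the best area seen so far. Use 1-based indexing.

[1,19] min(1,1)*18=18 best=18 * → r--
[1,18] min(1,9)*17=17 best=18 → l++
[2,18] min(4,9)*16=64 best=64 * → l++
[3,18] min(20,9)*15=135 best=135 * → r--
[3,17] min(20,6)*14=84 best=135 → r--
[3,16] min(20,14)*13=182 best=182 * → r--

l=3, r=15, best area=182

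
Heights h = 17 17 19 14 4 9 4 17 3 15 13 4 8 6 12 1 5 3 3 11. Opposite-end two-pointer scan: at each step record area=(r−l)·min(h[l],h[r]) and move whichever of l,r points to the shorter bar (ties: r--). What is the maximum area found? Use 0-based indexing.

max area = 209

l=0 r=19: min(17,11)*19=209 best=209 *, r--
l=0 r=18: min(17,3)*18=54 best=209, r--
l=0 r=17: min(17,3)*17=51 best=209, r--
l=0 r=16: min(17,5)*16=80 best=209, r--
l=0 r=15: min(17,1)*15=15 best=209, r--
l=0 r=14: min(17,12)*14=168 best=209, r--
l=0 r=13: min(17,6)*13=78 best=209, r--
l=0 r=12: min(17,8)*12=96 best=209, r--
l=0 r=11: min(17,4)*11=44 best=209, r--
l=0 r=10: min(17,13)*10=130 best=209, r--
l=0 r=9: min(17,15)*9=135 best=209, r--
l=0 r=8: min(17,3)*8=24 best=209, r--
l=0 r=7: min(17,17)*7=119 best=209, r--
l=0 r=6: min(17,4)*6=24 best=209, r--
l=0 r=5: min(17,9)*5=45 best=209, r--
l=0 r=4: min(17,4)*4=16 best=209, r--
l=0 r=3: min(17,14)*3=42 best=209, r--
l=0 r=2: min(17,19)*2=34 best=209, l++
l=1 r=2: min(17,19)*1=17 best=209, l++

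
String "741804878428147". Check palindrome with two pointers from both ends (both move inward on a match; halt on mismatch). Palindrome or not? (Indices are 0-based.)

not a palindrome (mismatch at 4,10)

l=0 r=14: '7'=='7', l++,r--
l=1 r=13: '4'=='4', l++,r--
l=2 r=12: '1'=='1', l++,r--
l=3 r=11: '8'=='8', l++,r--
l=4 r=10: '0'!='2', stop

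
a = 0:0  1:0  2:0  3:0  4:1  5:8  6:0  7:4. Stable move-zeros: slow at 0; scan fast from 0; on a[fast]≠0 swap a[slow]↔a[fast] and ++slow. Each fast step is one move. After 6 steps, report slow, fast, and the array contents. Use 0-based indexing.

slow=2, fast=6, a=[1, 8, 0, 0, 0, 0, 0, 4]

slow=0 fast=0: a[fast]=0, fast++
slow=0 fast=1: a[fast]=0, fast++
slow=0 fast=2: a[fast]=0, fast++
slow=0 fast=3: a[fast]=0, fast++
slow=0 fast=4: a[fast]=1≠0 swap→a[0]=1, slow++,fast++
slow=1 fast=5: a[fast]=8≠0 swap→a[1]=8, slow++,fast++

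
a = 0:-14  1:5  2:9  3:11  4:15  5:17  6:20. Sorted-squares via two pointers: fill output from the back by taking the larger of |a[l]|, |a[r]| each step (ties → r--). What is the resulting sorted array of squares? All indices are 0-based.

[25, 81, 121, 196, 225, 289, 400]

[0,6] |-14|<=|20| out[6]=400 → r--
[0,5] |-14|<=|17| out[5]=289 → r--
[0,4] |-14|<=|15| out[4]=225 → r--
[0,3] |-14|>|11| out[3]=196 → l++
[1,3] |5|<=|11| out[2]=121 → r--
[1,2] |5|<=|9| out[1]=81 → r--
[1,1] |5|<=|5| out[0]=25 → r--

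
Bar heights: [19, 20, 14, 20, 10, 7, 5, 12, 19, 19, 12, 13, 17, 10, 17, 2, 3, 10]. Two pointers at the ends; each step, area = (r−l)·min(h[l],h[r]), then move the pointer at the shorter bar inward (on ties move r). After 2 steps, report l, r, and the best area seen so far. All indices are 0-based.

[0,17] min(19,10)*17=170 best=170 * → r--
[0,16] min(19,3)*16=48 best=170 → r--

l=0, r=15, best area=170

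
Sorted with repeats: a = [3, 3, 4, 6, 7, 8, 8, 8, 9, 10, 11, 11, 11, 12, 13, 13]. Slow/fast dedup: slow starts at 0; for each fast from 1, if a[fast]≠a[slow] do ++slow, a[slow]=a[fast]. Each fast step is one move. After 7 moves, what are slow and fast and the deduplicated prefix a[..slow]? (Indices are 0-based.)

slow=4, fast=8, prefix=[3, 4, 6, 7, 8]

(s=0,f=1) a[fast]=3=a[slow] dup → fast++
(s=0,f=2) a[fast]=4≠a[slow]=3 write a[1]=4 → slow++,fast++
(s=1,f=3) a[fast]=6≠a[slow]=4 write a[2]=6 → slow++,fast++
(s=2,f=4) a[fast]=7≠a[slow]=6 write a[3]=7 → slow++,fast++
(s=3,f=5) a[fast]=8≠a[slow]=7 write a[4]=8 → slow++,fast++
(s=4,f=6) a[fast]=8=a[slow] dup → fast++
(s=4,f=7) a[fast]=8=a[slow] dup → fast++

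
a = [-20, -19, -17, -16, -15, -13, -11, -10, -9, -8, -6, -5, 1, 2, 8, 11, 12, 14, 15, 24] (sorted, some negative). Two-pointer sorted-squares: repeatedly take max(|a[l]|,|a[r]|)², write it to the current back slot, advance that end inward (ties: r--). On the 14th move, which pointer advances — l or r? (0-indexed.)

l

l=0 r=19: |-20|<=|24| out[19]=576, r--
l=0 r=18: |-20|>|15| out[18]=400, l++
l=1 r=18: |-19|>|15| out[17]=361, l++
l=2 r=18: |-17|>|15| out[16]=289, l++
l=3 r=18: |-16|>|15| out[15]=256, l++
l=4 r=18: |-15|<=|15| out[14]=225, r--
l=4 r=17: |-15|>|14| out[13]=225, l++
l=5 r=17: |-13|<=|14| out[12]=196, r--
l=5 r=16: |-13|>|12| out[11]=169, l++
l=6 r=16: |-11|<=|12| out[10]=144, r--
l=6 r=15: |-11|<=|11| out[9]=121, r--
l=6 r=14: |-11|>|8| out[8]=121, l++
l=7 r=14: |-10|>|8| out[7]=100, l++
l=8 r=14: |-9|>|8| out[6]=81, l++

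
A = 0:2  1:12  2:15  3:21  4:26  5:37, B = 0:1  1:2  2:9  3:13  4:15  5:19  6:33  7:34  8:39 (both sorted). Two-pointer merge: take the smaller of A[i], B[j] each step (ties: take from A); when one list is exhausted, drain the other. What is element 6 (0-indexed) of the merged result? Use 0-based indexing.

[i=0,j=0] A[i]=2>B[j]=1 take 1 → j++
[i=0,j=1] A[i]=2<=B[j]=2 take 2 → i++
[i=1,j=1] A[i]=12>B[j]=2 take 2 → j++
[i=1,j=2] A[i]=12>B[j]=9 take 9 → j++
[i=1,j=3] A[i]=12<=B[j]=13 take 12 → i++
[i=2,j=3] A[i]=15>B[j]=13 take 13 → j++
[i=2,j=4] A[i]=15<=B[j]=15 take 15 → i++
[i=3,j=4] A[i]=21>B[j]=15 take 15 → j++
[i=3,j=5] A[i]=21>B[j]=19 take 19 → j++
[i=3,j=6] A[i]=21<=B[j]=33 take 21 → i++
[i=4,j=6] A[i]=26<=B[j]=33 take 26 → i++
[i=5,j=6] A[i]=37>B[j]=33 take 33 → j++
[i=5,j=7] A[i]=37>B[j]=34 take 34 → j++
[i=5,j=8] A[i]=37<=B[j]=39 take 37 → i++
[i=6,j=8] A done, take B[j]=39 → j++

merged[6] = 15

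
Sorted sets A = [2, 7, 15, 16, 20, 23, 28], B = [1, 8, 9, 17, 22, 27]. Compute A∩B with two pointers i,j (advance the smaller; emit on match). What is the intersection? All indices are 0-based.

[i=0,j=0] 2>1 → j++
[i=0,j=1] 2<8 → i++
[i=1,j=1] 7<8 → i++
[i=2,j=1] 15>8 → j++
[i=2,j=2] 15>9 → j++
[i=2,j=3] 15<17 → i++
[i=3,j=3] 16<17 → i++
[i=4,j=3] 20>17 → j++
[i=4,j=4] 20<22 → i++
[i=5,j=4] 23>22 → j++
[i=5,j=5] 23<27 → i++
[i=6,j=5] 28>27 → j++

intersection = []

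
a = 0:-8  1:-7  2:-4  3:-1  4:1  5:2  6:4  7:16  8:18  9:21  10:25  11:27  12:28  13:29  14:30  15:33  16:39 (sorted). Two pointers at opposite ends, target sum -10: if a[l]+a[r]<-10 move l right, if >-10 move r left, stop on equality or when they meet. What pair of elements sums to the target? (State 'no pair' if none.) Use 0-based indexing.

no pair

[0,16] -8+39=31 >-10 → r--
[0,15] -8+33=25 >-10 → r--
[0,14] -8+30=22 >-10 → r--
[0,13] -8+29=21 >-10 → r--
[0,12] -8+28=20 >-10 → r--
[0,11] -8+27=19 >-10 → r--
[0,10] -8+25=17 >-10 → r--
[0,9] -8+21=13 >-10 → r--
[0,8] -8+18=10 >-10 → r--
[0,7] -8+16=8 >-10 → r--
[0,6] -8+4=-4 >-10 → r--
[0,5] -8+2=-6 >-10 → r--
[0,4] -8+1=-7 >-10 → r--
[0,3] -8+-1=-9 >-10 → r--
[0,2] -8+-4=-12 <-10 → l++
[1,2] -7+-4=-11 <-10 → l++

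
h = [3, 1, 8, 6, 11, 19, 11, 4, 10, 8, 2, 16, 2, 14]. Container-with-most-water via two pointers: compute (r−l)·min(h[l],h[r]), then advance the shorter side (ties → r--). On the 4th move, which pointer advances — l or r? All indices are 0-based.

[0,13] min(3,14)*13=39 best=39 * → l++
[1,13] min(1,14)*12=12 best=39 → l++
[2,13] min(8,14)*11=88 best=88 * → l++
[3,13] min(6,14)*10=60 best=88 → l++

l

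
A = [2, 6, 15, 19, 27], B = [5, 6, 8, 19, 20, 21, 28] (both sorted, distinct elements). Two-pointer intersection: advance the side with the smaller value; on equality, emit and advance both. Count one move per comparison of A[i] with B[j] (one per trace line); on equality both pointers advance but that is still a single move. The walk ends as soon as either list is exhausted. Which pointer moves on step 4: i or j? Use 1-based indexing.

j

i=1 j=1: 2<5, i++
i=2 j=1: 6>5, j++
i=2 j=2: 6==6 emit, i++,j++
i=3 j=3: 15>8, j++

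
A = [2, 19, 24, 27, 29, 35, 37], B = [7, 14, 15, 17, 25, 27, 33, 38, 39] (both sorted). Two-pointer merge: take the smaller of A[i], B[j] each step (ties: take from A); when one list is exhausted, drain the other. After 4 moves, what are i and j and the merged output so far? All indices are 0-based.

[i=0,j=0] A[i]=2<=B[j]=7 take 2 → i++
[i=1,j=0] A[i]=19>B[j]=7 take 7 → j++
[i=1,j=1] A[i]=19>B[j]=14 take 14 → j++
[i=1,j=2] A[i]=19>B[j]=15 take 15 → j++

i=1, j=3, merged so far=[2, 7, 14, 15]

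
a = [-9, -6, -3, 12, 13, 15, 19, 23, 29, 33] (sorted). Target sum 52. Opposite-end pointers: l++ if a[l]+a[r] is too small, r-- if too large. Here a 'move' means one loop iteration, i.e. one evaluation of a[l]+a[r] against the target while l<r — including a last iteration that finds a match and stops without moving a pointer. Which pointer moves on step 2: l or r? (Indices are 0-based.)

l

l=0 r=9: -9+33=24 <52, l++
l=1 r=9: -6+33=27 <52, l++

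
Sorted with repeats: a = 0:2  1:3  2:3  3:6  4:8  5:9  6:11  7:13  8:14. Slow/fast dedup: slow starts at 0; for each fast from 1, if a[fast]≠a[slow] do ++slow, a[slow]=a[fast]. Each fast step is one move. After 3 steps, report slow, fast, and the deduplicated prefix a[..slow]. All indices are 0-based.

slow=0 fast=1: a[fast]=3≠a[slow]=2 write a[1]=3, slow++,fast++
slow=1 fast=2: a[fast]=3=a[slow] dup, fast++
slow=1 fast=3: a[fast]=6≠a[slow]=3 write a[2]=6, slow++,fast++

slow=2, fast=4, prefix=[2, 3, 6]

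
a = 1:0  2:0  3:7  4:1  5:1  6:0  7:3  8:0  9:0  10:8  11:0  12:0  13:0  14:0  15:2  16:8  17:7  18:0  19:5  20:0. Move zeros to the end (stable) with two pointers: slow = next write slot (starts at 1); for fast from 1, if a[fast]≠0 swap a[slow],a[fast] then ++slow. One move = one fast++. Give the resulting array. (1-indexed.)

(s=1,f=1) a[fast]=0 → fast++
(s=1,f=2) a[fast]=0 → fast++
(s=1,f=3) a[fast]=7≠0 swap→a[1]=7 → slow++,fast++
(s=2,f=4) a[fast]=1≠0 swap→a[2]=1 → slow++,fast++
(s=3,f=5) a[fast]=1≠0 swap→a[3]=1 → slow++,fast++
(s=4,f=6) a[fast]=0 → fast++
(s=4,f=7) a[fast]=3≠0 swap→a[4]=3 → slow++,fast++
(s=5,f=8) a[fast]=0 → fast++
(s=5,f=9) a[fast]=0 → fast++
(s=5,f=10) a[fast]=8≠0 swap→a[5]=8 → slow++,fast++
(s=6,f=11) a[fast]=0 → fast++
(s=6,f=12) a[fast]=0 → fast++
(s=6,f=13) a[fast]=0 → fast++
(s=6,f=14) a[fast]=0 → fast++
(s=6,f=15) a[fast]=2≠0 swap→a[6]=2 → slow++,fast++
(s=7,f=16) a[fast]=8≠0 swap→a[7]=8 → slow++,fast++
(s=8,f=17) a[fast]=7≠0 swap→a[8]=7 → slow++,fast++
(s=9,f=18) a[fast]=0 → fast++
(s=9,f=19) a[fast]=5≠0 swap→a[9]=5 → slow++,fast++
(s=10,f=20) a[fast]=0 → fast++

[7, 1, 1, 3, 8, 2, 8, 7, 5, 0, 0, 0, 0, 0, 0, 0, 0, 0, 0, 0]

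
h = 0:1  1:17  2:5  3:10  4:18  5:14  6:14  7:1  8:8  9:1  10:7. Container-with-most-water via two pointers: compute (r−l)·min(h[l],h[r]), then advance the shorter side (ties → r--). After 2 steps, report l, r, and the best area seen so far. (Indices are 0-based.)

l=1, r=9, best area=63

l=0 r=10: min(1,7)*10=10 best=10 *, l++
l=1 r=10: min(17,7)*9=63 best=63 *, r--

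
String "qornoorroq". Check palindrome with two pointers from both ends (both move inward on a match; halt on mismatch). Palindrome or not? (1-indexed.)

not a palindrome (mismatch at 4,7)

l=1 r=10: 'q'=='q', l++,r--
l=2 r=9: 'o'=='o', l++,r--
l=3 r=8: 'r'=='r', l++,r--
l=4 r=7: 'n'!='r', stop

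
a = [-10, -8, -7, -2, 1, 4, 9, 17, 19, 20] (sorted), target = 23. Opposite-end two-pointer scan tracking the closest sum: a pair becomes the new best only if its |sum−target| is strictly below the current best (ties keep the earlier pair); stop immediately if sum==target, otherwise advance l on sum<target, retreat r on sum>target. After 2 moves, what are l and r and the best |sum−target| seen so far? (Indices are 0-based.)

l=2, r=9, best |Δ|=11

[0,9] -10+20=10 d=13 * → l++
[1,9] -8+20=12 d=11 * → l++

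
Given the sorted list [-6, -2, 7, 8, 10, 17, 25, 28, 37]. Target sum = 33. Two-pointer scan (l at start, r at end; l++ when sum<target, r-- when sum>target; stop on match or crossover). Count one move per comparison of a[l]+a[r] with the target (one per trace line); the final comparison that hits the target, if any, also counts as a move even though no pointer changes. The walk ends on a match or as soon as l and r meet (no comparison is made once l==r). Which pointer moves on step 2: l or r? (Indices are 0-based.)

[0,8] -6+37=31 <33 → l++
[1,8] -2+37=35 >33 → r--

r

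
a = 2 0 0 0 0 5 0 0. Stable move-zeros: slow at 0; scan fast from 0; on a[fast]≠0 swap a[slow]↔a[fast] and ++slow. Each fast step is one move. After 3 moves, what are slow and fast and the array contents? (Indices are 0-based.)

slow=1, fast=3, a=[2, 0, 0, 0, 0, 5, 0, 0]

slow=0 fast=0: a[fast]=2≠0 swap→a[0]=2, slow++,fast++
slow=1 fast=1: a[fast]=0, fast++
slow=1 fast=2: a[fast]=0, fast++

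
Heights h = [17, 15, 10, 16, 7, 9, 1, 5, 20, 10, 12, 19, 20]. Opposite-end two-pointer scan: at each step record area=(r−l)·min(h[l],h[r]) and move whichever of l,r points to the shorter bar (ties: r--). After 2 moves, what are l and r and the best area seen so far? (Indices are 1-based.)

l=3, r=13, best area=204

l=1 r=13: min(17,20)*12=204 best=204 *, l++
l=2 r=13: min(15,20)*11=165 best=204, l++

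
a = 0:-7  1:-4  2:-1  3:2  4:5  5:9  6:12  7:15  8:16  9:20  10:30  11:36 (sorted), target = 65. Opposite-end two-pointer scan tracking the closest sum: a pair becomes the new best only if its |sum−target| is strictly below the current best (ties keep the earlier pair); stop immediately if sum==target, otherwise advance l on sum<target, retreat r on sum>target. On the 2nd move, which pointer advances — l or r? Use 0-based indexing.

l

[0,11] -7+36=29 d=36 * → l++
[1,11] -4+36=32 d=33 * → l++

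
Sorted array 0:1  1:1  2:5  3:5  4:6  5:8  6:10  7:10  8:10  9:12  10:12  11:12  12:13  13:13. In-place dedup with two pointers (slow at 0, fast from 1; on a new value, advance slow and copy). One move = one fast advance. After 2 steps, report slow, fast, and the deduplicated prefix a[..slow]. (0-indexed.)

slow=1, fast=3, prefix=[1, 5]

slow=0 fast=1: a[fast]=1=a[slow] dup, fast++
slow=0 fast=2: a[fast]=5≠a[slow]=1 write a[1]=5, slow++,fast++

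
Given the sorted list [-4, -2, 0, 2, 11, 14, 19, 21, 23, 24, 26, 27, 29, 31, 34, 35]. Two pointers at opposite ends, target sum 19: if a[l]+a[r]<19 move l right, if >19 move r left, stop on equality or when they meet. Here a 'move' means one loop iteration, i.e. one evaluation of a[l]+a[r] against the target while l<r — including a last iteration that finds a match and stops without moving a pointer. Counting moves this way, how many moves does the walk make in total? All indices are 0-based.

8 moves

l=0 r=15: -4+35=31 >19, r--
l=0 r=14: -4+34=30 >19, r--
l=0 r=13: -4+31=27 >19, r--
l=0 r=12: -4+29=25 >19, r--
l=0 r=11: -4+27=23 >19, r--
l=0 r=10: -4+26=22 >19, r--
l=0 r=9: -4+24=20 >19, r--
l=0 r=8: -4+23=19, found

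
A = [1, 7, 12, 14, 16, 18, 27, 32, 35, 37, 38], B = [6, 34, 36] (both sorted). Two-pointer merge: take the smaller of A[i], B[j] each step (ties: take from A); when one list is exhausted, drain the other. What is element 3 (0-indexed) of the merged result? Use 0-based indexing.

[i=0,j=0] A[i]=1<=B[j]=6 take 1 → i++
[i=1,j=0] A[i]=7>B[j]=6 take 6 → j++
[i=1,j=1] A[i]=7<=B[j]=34 take 7 → i++
[i=2,j=1] A[i]=12<=B[j]=34 take 12 → i++
[i=3,j=1] A[i]=14<=B[j]=34 take 14 → i++
[i=4,j=1] A[i]=16<=B[j]=34 take 16 → i++
[i=5,j=1] A[i]=18<=B[j]=34 take 18 → i++
[i=6,j=1] A[i]=27<=B[j]=34 take 27 → i++
[i=7,j=1] A[i]=32<=B[j]=34 take 32 → i++
[i=8,j=1] A[i]=35>B[j]=34 take 34 → j++
[i=8,j=2] A[i]=35<=B[j]=36 take 35 → i++
[i=9,j=2] A[i]=37>B[j]=36 take 36 → j++
[i=9,j=3] B done, take A[i]=37 → i++
[i=10,j=3] B done, take A[i]=38 → i++

merged[3] = 12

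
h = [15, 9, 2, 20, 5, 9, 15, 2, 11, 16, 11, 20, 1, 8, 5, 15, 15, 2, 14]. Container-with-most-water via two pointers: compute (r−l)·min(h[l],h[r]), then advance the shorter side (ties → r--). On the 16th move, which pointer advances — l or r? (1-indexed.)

[1,19] min(15,14)*18=252 best=252 * → r--
[1,18] min(15,2)*17=34 best=252 → r--
[1,17] min(15,15)*16=240 best=252 → r--
[1,16] min(15,15)*15=225 best=252 → r--
[1,15] min(15,5)*14=70 best=252 → r--
[1,14] min(15,8)*13=104 best=252 → r--
[1,13] min(15,1)*12=12 best=252 → r--
[1,12] min(15,20)*11=165 best=252 → l++
[2,12] min(9,20)*10=90 best=252 → l++
[3,12] min(2,20)*9=18 best=252 → l++
[4,12] min(20,20)*8=160 best=252 → r--
[4,11] min(20,11)*7=77 best=252 → r--
[4,10] min(20,16)*6=96 best=252 → r--
[4,9] min(20,11)*5=55 best=252 → r--
[4,8] min(20,2)*4=8 best=252 → r--
[4,7] min(20,15)*3=45 best=252 → r--

r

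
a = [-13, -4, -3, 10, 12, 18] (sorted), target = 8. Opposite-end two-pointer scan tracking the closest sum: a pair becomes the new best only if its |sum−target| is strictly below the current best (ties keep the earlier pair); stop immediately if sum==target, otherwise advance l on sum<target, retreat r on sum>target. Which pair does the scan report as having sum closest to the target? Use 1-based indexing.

[1,6] -13+18=5 d=3 * → l++
[2,6] -4+18=14 d=6 → r--
[2,5] -4+12=8 d=0 * → stop

pair (-4, 12) with sum 8 (|Δ|=0)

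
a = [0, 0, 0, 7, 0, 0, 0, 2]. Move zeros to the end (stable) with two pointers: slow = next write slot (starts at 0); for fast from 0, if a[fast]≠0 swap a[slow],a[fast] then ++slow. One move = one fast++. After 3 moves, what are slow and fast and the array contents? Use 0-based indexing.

slow=0, fast=3, a=[0, 0, 0, 7, 0, 0, 0, 2]

slow=0 fast=0: a[fast]=0, fast++
slow=0 fast=1: a[fast]=0, fast++
slow=0 fast=2: a[fast]=0, fast++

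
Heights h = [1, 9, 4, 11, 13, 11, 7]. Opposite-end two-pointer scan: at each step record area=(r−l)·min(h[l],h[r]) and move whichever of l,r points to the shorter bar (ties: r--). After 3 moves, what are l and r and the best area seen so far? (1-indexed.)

l=3, r=6, best area=36

l=1 r=7: min(1,7)*6=6 best=6 *, l++
l=2 r=7: min(9,7)*5=35 best=35 *, r--
l=2 r=6: min(9,11)*4=36 best=36 *, l++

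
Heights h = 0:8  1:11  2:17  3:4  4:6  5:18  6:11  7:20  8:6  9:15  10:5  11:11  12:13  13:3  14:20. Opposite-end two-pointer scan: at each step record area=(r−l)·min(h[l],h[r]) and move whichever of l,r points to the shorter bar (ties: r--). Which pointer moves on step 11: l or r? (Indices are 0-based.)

[0,14] min(8,20)*14=112 best=112 * → l++
[1,14] min(11,20)*13=143 best=143 * → l++
[2,14] min(17,20)*12=204 best=204 * → l++
[3,14] min(4,20)*11=44 best=204 → l++
[4,14] min(6,20)*10=60 best=204 → l++
[5,14] min(18,20)*9=162 best=204 → l++
[6,14] min(11,20)*8=88 best=204 → l++
[7,14] min(20,20)*7=140 best=204 → r--
[7,13] min(20,3)*6=18 best=204 → r--
[7,12] min(20,13)*5=65 best=204 → r--
[7,11] min(20,11)*4=44 best=204 → r--

r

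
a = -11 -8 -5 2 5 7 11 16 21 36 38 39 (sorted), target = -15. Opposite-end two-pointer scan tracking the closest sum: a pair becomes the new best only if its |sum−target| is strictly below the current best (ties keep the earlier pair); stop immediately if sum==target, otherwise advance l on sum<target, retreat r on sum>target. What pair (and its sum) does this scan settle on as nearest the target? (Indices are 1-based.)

pair (-11, -5) with sum -16 (|Δ|=1)

l=1 r=12: -11+39=28 d=43 *, r--
l=1 r=11: -11+38=27 d=42 *, r--
l=1 r=10: -11+36=25 d=40 *, r--
l=1 r=9: -11+21=10 d=25 *, r--
l=1 r=8: -11+16=5 d=20 *, r--
l=1 r=7: -11+11=0 d=15 *, r--
l=1 r=6: -11+7=-4 d=11 *, r--
l=1 r=5: -11+5=-6 d=9 *, r--
l=1 r=4: -11+2=-9 d=6 *, r--
l=1 r=3: -11+-5=-16 d=1 *, l++
l=2 r=3: -8+-5=-13 d=2, r--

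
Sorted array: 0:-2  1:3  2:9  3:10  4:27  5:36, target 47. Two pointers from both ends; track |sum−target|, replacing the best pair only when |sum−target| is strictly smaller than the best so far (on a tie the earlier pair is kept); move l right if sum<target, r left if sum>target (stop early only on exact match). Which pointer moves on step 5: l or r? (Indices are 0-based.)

r

l=0 r=5: -2+36=34 d=13 *, l++
l=1 r=5: 3+36=39 d=8 *, l++
l=2 r=5: 9+36=45 d=2 *, l++
l=3 r=5: 10+36=46 d=1 *, l++
l=4 r=5: 27+36=63 d=16, r--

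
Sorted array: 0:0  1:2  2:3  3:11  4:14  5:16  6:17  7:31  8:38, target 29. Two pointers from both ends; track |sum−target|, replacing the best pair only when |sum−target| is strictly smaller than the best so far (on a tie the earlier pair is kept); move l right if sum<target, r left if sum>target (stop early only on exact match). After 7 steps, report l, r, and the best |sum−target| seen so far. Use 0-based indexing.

[0,8] 0+38=38 d=9 * → r--
[0,7] 0+31=31 d=2 * → r--
[0,6] 0+17=17 d=12 → l++
[1,6] 2+17=19 d=10 → l++
[2,6] 3+17=20 d=9 → l++
[3,6] 11+17=28 d=1 * → l++
[4,6] 14+17=31 d=2 → r--

l=4, r=5, best |Δ|=1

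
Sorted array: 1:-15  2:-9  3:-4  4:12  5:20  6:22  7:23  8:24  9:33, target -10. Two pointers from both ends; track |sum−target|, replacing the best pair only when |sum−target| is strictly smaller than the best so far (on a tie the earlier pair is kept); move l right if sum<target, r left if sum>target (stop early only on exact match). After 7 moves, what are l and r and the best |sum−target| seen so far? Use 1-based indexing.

l=1 r=9: -15+33=18 d=28 *, r--
l=1 r=8: -15+24=9 d=19 *, r--
l=1 r=7: -15+23=8 d=18 *, r--
l=1 r=6: -15+22=7 d=17 *, r--
l=1 r=5: -15+20=5 d=15 *, r--
l=1 r=4: -15+12=-3 d=7 *, r--
l=1 r=3: -15+-4=-19 d=9, l++

l=2, r=3, best |Δ|=7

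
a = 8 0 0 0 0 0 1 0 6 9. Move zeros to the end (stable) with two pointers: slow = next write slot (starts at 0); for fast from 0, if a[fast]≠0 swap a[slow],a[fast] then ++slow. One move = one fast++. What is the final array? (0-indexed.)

slow=0 fast=0: a[fast]=8≠0 swap→a[0]=8, slow++,fast++
slow=1 fast=1: a[fast]=0, fast++
slow=1 fast=2: a[fast]=0, fast++
slow=1 fast=3: a[fast]=0, fast++
slow=1 fast=4: a[fast]=0, fast++
slow=1 fast=5: a[fast]=0, fast++
slow=1 fast=6: a[fast]=1≠0 swap→a[1]=1, slow++,fast++
slow=2 fast=7: a[fast]=0, fast++
slow=2 fast=8: a[fast]=6≠0 swap→a[2]=6, slow++,fast++
slow=3 fast=9: a[fast]=9≠0 swap→a[3]=9, slow++,fast++

[8, 1, 6, 9, 0, 0, 0, 0, 0, 0]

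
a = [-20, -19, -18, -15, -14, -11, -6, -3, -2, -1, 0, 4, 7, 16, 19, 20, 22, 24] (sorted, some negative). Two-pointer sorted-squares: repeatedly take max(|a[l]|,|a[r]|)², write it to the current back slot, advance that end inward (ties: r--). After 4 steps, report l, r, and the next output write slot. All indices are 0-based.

l=0 r=17: |-20|<=|24| out[17]=576, r--
l=0 r=16: |-20|<=|22| out[16]=484, r--
l=0 r=15: |-20|<=|20| out[15]=400, r--
l=0 r=14: |-20|>|19| out[14]=400, l++

l=1, r=14, next write slot=13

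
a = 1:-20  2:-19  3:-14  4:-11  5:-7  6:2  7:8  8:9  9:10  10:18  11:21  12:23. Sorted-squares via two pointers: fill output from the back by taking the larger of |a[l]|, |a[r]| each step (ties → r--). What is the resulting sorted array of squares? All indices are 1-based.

[1,12] |-20|<=|23| out[12]=529 → r--
[1,11] |-20|<=|21| out[11]=441 → r--
[1,10] |-20|>|18| out[10]=400 → l++
[2,10] |-19|>|18| out[9]=361 → l++
[3,10] |-14|<=|18| out[8]=324 → r--
[3,9] |-14|>|10| out[7]=196 → l++
[4,9] |-11|>|10| out[6]=121 → l++
[5,9] |-7|<=|10| out[5]=100 → r--
[5,8] |-7|<=|9| out[4]=81 → r--
[5,7] |-7|<=|8| out[3]=64 → r--
[5,6] |-7|>|2| out[2]=49 → l++
[6,6] |2|<=|2| out[1]=4 → r--

[4, 49, 64, 81, 100, 121, 196, 324, 361, 400, 441, 529]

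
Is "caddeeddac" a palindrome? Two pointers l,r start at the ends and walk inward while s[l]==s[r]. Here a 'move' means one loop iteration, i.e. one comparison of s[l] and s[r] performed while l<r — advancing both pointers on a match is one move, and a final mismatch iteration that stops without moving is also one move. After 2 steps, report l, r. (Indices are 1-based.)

l=3, r=8

l=1 r=10: 'c'=='c', l++,r--
l=2 r=9: 'a'=='a', l++,r--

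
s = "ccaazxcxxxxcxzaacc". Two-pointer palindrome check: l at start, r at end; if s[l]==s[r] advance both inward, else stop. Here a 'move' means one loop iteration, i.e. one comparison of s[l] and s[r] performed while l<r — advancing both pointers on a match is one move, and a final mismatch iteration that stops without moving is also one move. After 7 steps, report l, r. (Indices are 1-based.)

l=1 r=18: 'c'=='c', l++,r--
l=2 r=17: 'c'=='c', l++,r--
l=3 r=16: 'a'=='a', l++,r--
l=4 r=15: 'a'=='a', l++,r--
l=5 r=14: 'z'=='z', l++,r--
l=6 r=13: 'x'=='x', l++,r--
l=7 r=12: 'c'=='c', l++,r--

l=8, r=11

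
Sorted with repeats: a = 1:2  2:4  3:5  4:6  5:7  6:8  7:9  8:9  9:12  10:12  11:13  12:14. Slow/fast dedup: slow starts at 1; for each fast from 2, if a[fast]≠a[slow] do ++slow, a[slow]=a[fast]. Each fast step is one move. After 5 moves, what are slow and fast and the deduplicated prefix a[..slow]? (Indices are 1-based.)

slow=6, fast=7, prefix=[2, 4, 5, 6, 7, 8]

(s=1,f=2) a[fast]=4≠a[slow]=2 write a[2]=4 → slow++,fast++
(s=2,f=3) a[fast]=5≠a[slow]=4 write a[3]=5 → slow++,fast++
(s=3,f=4) a[fast]=6≠a[slow]=5 write a[4]=6 → slow++,fast++
(s=4,f=5) a[fast]=7≠a[slow]=6 write a[5]=7 → slow++,fast++
(s=5,f=6) a[fast]=8≠a[slow]=7 write a[6]=8 → slow++,fast++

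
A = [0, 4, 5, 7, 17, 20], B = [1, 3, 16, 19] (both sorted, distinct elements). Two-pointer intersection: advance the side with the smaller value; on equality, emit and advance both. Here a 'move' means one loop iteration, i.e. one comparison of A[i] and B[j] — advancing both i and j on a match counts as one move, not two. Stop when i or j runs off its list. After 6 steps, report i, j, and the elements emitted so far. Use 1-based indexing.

[i=1,j=1] 0<1 → i++
[i=2,j=1] 4>1 → j++
[i=2,j=2] 4>3 → j++
[i=2,j=3] 4<16 → i++
[i=3,j=3] 5<16 → i++
[i=4,j=3] 7<16 → i++

i=5, j=3, emitted=[]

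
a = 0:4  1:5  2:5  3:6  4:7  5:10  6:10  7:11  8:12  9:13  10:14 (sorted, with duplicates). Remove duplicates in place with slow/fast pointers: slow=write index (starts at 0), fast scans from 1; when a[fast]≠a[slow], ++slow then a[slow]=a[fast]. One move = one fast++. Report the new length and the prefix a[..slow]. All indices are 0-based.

(s=0,f=1) a[fast]=5≠a[slow]=4 write a[1]=5 → slow++,fast++
(s=1,f=2) a[fast]=5=a[slow] dup → fast++
(s=1,f=3) a[fast]=6≠a[slow]=5 write a[2]=6 → slow++,fast++
(s=2,f=4) a[fast]=7≠a[slow]=6 write a[3]=7 → slow++,fast++
(s=3,f=5) a[fast]=10≠a[slow]=7 write a[4]=10 → slow++,fast++
(s=4,f=6) a[fast]=10=a[slow] dup → fast++
(s=4,f=7) a[fast]=11≠a[slow]=10 write a[5]=11 → slow++,fast++
(s=5,f=8) a[fast]=12≠a[slow]=11 write a[6]=12 → slow++,fast++
(s=6,f=9) a[fast]=13≠a[slow]=12 write a[7]=13 → slow++,fast++
(s=7,f=10) a[fast]=14≠a[slow]=13 write a[8]=14 → slow++,fast++

length 9; prefix = [4, 5, 6, 7, 10, 11, 12, 13, 14]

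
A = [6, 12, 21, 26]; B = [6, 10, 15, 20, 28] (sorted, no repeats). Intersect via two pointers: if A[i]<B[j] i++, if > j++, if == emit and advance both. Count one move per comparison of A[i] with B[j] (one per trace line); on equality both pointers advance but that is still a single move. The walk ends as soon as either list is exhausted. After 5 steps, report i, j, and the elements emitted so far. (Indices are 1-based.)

i=1 j=1: 6==6 emit, i++,j++
i=2 j=2: 12>10, j++
i=2 j=3: 12<15, i++
i=3 j=3: 21>15, j++
i=3 j=4: 21>20, j++

i=3, j=5, emitted=[6]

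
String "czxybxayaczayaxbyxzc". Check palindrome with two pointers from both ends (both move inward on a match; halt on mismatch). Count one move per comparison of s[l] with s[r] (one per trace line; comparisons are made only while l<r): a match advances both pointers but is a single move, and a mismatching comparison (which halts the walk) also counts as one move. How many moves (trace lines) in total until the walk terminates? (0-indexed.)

[0,19] 'c'=='c' → l++,r--
[1,18] 'z'=='z' → l++,r--
[2,17] 'x'=='x' → l++,r--
[3,16] 'y'=='y' → l++,r--
[4,15] 'b'=='b' → l++,r--
[5,14] 'x'=='x' → l++,r--
[6,13] 'a'=='a' → l++,r--
[7,12] 'y'=='y' → l++,r--
[8,11] 'a'=='a' → l++,r--
[9,10] 'c'!='z' → stop

10 moves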